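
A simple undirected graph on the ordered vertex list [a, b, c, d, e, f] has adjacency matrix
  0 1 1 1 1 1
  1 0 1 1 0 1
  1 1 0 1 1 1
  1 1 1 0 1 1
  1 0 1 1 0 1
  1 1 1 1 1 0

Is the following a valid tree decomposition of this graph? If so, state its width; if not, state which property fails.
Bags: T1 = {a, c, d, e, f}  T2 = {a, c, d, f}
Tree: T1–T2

No — vertex b appears in no bag.

A tree decomposition must satisfy three properties: every vertex lies in some bag; for every edge, both endpoints lie together in some bag; and for every vertex, the bags containing it form a connected subtree. Here vertex b appears in no bag, so the decomposition is invalid.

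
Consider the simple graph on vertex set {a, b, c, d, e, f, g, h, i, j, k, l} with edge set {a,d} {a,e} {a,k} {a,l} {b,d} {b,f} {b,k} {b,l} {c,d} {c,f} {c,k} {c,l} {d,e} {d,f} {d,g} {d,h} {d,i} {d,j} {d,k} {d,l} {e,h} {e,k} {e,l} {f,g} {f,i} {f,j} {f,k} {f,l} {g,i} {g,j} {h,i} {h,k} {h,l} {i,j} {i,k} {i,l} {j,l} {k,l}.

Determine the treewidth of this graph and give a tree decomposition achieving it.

Every bag has size at most 5, so the width is 5 − 1 = 4 and tw(G) ≤ 4. On the other hand G contains the 5-clique {d, f, g, i, j}. A clique must lie in a single bag of any decomposition, so no decomposition can have width below 4. Combining the bounds, tw(G) = 4.

Treewidth 4.
Bags: B1 = {d, e, h, k, l}  B2 = {d, h, i, k, l}  B3 = {a, d, e, k, l}  B4 = {d, f, i, k, l}  B5 = {c, d, f, k, l}  B6 = {b, d, f, k, l}  B7 = {d, f, i, j, l}  B8 = {d, f, g, i, j}
Tree: B1–B2, B1–B3, B2–B4, B4–B5, B4–B6, B4–B7, B7–B8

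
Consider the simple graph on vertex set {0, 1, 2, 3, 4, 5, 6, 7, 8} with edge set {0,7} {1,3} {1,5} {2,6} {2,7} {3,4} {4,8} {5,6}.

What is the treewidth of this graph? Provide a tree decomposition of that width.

Treewidth 1.
One optimal decomposition is:
Bags: B1 = {4, 8}  B2 = {3, 4}  B3 = {1, 3}  B4 = {1, 5}  B5 = {5, 6}  B6 = {2, 6}  B7 = {2, 7}  B8 = {0, 7}
Tree: B1–B2, B2–B3, B3–B4, B4–B5, B5–B6, B6–B7, B7–B8

Every bag has size at most 2, so the width is 2 − 1 = 1 and tw(G) ≤ 1. G has an edge, so its treewidth is at least 1. Combining the bounds, tw(G) = 1.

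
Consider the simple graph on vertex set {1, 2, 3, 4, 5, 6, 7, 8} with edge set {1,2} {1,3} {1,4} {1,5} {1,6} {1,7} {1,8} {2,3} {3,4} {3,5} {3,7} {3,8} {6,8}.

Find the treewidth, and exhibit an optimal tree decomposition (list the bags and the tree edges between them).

Every bag has size at most 3, so the width is 3 − 1 = 2 and tw(G) ≤ 2. For the lower bound, the 3 vertices {1, 2, 3} are pairwise adjacent, and any tree decomposition puts a clique entirely inside one bag — forcing width ≥ 2. Hence tw(G) = 2 exactly.

Treewidth 2.
Bags: B1 = {1, 3, 8}  B2 = {1, 6, 8}  B3 = {1, 3, 7}  B4 = {1, 3, 4}  B5 = {1, 2, 3}  B6 = {1, 3, 5}
Tree: B1–B2, B1–B3, B3–B4, B3–B5, B4–B6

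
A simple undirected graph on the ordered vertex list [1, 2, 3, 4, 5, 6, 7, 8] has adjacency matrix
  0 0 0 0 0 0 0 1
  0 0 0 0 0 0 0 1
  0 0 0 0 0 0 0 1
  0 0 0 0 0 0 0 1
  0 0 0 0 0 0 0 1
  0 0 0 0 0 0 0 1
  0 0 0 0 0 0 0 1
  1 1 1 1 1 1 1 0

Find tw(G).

1

A width-1 tree decomposition is:
Bags: B1 = {3, 8}  B2 = {2, 8}  B3 = {5, 8}  B4 = {1, 8}  B5 = {6, 8}  B6 = {7, 8}  B7 = {4, 8}
Tree: B1–B2, B2–B3, B3–B4, B2–B5, B2–B6, B1–B7
Each bag holds 2 vertices, so the decomposition has width 1, which upper-bounds the treewidth. Any graph with an edge has treewidth ≥ 1, and G has the edge 8–3. The upper and lower bounds meet at 1, so that is the treewidth.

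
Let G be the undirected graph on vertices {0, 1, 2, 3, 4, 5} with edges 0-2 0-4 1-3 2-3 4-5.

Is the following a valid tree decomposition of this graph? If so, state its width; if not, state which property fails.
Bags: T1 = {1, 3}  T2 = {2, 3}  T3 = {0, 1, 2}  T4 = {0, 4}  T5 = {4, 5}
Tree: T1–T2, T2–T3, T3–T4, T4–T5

A tree decomposition must satisfy three properties: every vertex lies in some bag; for every edge, both endpoints lie together in some bag; and for every vertex, the bags containing it form a connected subtree. Here bags containing vertex 1 are not connected in the tree, so the decomposition is invalid.

No — bags containing vertex 1 are not connected in the tree.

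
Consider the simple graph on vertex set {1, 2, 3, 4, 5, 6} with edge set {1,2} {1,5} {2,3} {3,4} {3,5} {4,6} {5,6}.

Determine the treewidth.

2

A width-2 tree decomposition is:
Bags: B1 = {4, 5, 6}  B2 = {3, 4, 5}  B3 = {1, 3, 5}  B4 = {1, 2, 3}
Tree: B1–B2, B2–B3, B3–B4
Each bag holds 3 vertices, so the decomposition has width 2, which upper-bounds the treewidth. The edges 6–4–3–5–6 form a cycle, so G is not a tree and its treewidth is at least 2. Therefore the treewidth is 2.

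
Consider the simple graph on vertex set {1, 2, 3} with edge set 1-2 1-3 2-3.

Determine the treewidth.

2

A width-2 tree decomposition is:
Bags: B1 = {1, 2, 3}
Tree: (single bag)
With just one bag of size 3, the width is 3 − 1 = 2, so tw(G) ≤ 2. For the lower bound, the 3 vertices {1, 2, 3} are pairwise adjacent, and any tree decomposition puts a clique entirely inside one bag — forcing width ≥ 2. Combining the bounds, tw(G) = 2.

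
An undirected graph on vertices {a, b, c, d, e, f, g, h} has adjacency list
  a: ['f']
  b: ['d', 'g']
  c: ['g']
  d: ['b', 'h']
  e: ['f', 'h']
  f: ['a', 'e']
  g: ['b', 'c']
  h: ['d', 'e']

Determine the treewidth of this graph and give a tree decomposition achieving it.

Every bag has size at most 2, so the width is 2 − 1 = 1 and tw(G) ≤ 1. G has an edge, so its treewidth is at least 1. Hence tw(G) = 1 exactly.

Treewidth 1.
One optimal decomposition is:
Bags: B1 = {a, f}  B2 = {e, f}  B3 = {e, h}  B4 = {d, h}  B5 = {b, d}  B6 = {b, g}  B7 = {c, g}
Tree: B1–B2, B2–B3, B3–B4, B4–B5, B5–B6, B6–B7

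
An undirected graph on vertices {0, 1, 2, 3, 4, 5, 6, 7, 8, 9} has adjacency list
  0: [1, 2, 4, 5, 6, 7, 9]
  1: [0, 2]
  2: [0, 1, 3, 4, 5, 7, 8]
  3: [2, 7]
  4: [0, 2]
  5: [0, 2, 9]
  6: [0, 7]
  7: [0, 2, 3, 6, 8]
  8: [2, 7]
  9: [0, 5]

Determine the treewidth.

2

A width-2 tree decomposition is:
Bags: B1 = {0, 2, 4}  B2 = {0, 2, 7}  B3 = {2, 7, 8}  B4 = {0, 6, 7}  B5 = {0, 1, 2}  B6 = {0, 2, 5}  B7 = {2, 3, 7}  B8 = {0, 5, 9}
Tree: B1–B2, B2–B3, B2–B4, B1–B5, B2–B6, B2–B7, B6–B8
Every bag has size at most 3, so the width is 3 − 1 = 2 and tw(G) ≤ 2. For the lower bound, the 3 vertices {0, 5, 9} are pairwise adjacent, and any tree decomposition puts a clique entirely inside one bag — forcing width ≥ 2. The upper and lower bounds meet at 2, so that is the treewidth.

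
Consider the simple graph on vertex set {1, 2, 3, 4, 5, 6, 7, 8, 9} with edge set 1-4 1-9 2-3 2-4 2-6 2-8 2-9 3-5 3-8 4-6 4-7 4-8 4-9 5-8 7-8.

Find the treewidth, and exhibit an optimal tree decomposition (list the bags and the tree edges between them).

Every bag has size at most 3, so the width is 3 − 1 = 2 and tw(G) ≤ 2. Conversely, {2, 3, 8} is a clique of size 3, and the vertices of any clique must share a bag in every tree decomposition; so some bag has ≥ 3 vertices and tw(G) ≥ 2. Combining the bounds, tw(G) = 2.

Treewidth 2.
One optimal decomposition is:
Bags: B1 = {2, 4, 8}  B2 = {4, 7, 8}  B3 = {2, 4, 6}  B4 = {2, 4, 9}  B5 = {2, 3, 8}  B6 = {1, 4, 9}  B7 = {3, 5, 8}
Tree: B1–B2, B1–B3, B3–B4, B1–B5, B4–B6, B5–B7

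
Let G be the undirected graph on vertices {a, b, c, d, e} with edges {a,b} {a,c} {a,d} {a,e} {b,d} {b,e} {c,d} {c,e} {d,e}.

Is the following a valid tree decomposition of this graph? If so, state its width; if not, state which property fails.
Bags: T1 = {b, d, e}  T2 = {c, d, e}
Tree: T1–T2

No — vertex a appears in no bag.

A tree decomposition must satisfy three properties: every vertex lies in some bag; for every edge, both endpoints lie together in some bag; and for every vertex, the bags containing it form a connected subtree. Here vertex a appears in no bag, so the decomposition is invalid.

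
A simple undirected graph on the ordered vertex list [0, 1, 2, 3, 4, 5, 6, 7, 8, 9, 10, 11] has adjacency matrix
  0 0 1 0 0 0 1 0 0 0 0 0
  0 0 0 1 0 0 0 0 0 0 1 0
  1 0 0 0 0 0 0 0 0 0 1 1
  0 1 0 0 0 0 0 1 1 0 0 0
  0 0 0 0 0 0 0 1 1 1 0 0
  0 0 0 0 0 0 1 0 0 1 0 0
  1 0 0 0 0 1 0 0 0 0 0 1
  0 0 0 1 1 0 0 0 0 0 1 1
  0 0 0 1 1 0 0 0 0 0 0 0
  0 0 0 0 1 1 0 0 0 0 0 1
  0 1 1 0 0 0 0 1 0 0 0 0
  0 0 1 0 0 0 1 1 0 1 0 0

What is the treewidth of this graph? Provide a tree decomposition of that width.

Treewidth 3.
One optimal decomposition is:
Bags: B1 = {1, 3, 8, 10}  B2 = {3, 7, 8, 10}  B3 = {4, 7, 8, 10}  B4 = {2, 4, 7, 10}  B5 = {2, 4, 7, 11}  B6 = {2, 4, 9, 11}  B7 = {0, 2, 9, 11}  B8 = {0, 6, 9, 11}  B9 = {0, 5, 6, 9}
Tree: B1–B2, B2–B3, B3–B4, B4–B5, B5–B6, B6–B7, B7–B8, B8–B9

The largest bag has 4 vertices, giving width 3; this decomposition certifies tw(G) ≤ 3. For the lower bound: the 4 vertex sets {1,3,8}, {10}, {7}, {2,4,9,11} are disjoint, each induces a connected subgraph, and every pair is joined by at least one edge of G. Contracting each set to a single vertex therefore yields K_{4} as a minor, and since treewidth is minor-monotone, tw(G) ≥ tw(K_{4}) = 3. Therefore the treewidth is 3.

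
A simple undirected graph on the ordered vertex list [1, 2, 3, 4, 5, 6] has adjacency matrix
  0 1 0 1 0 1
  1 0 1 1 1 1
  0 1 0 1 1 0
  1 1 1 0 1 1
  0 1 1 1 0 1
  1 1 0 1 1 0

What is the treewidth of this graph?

3

A width-3 tree decomposition is:
Bags: B1 = {2, 3, 4, 5}  B2 = {2, 4, 5, 6}  B3 = {1, 2, 4, 6}
Tree: B1–B2, B2–B3
The largest bag has 4 vertices, giving width 3; this decomposition certifies tw(G) ≤ 3. On the other hand G contains the 4-clique {1, 2, 4, 6}. A clique must lie in a single bag of any decomposition, so no decomposition can have width below 3. Therefore the treewidth is 3.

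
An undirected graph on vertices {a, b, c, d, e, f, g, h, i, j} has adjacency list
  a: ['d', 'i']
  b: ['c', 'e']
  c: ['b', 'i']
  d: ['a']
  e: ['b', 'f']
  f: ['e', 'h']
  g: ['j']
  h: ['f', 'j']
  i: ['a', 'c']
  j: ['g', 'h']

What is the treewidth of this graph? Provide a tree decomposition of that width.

Every bag has size at most 2, so the width is 2 − 1 = 1 and tw(G) ≤ 1. Any graph with an edge has treewidth ≥ 1, and G has the edge g–j. Hence tw(G) = 1 exactly.

Treewidth 1.
Bags: B1 = {g, j}  B2 = {h, j}  B3 = {f, h}  B4 = {e, f}  B5 = {b, e}  B6 = {b, c}  B7 = {c, i}  B8 = {a, i}  B9 = {a, d}
Tree: B1–B2, B2–B3, B3–B4, B4–B5, B5–B6, B6–B7, B7–B8, B8–B9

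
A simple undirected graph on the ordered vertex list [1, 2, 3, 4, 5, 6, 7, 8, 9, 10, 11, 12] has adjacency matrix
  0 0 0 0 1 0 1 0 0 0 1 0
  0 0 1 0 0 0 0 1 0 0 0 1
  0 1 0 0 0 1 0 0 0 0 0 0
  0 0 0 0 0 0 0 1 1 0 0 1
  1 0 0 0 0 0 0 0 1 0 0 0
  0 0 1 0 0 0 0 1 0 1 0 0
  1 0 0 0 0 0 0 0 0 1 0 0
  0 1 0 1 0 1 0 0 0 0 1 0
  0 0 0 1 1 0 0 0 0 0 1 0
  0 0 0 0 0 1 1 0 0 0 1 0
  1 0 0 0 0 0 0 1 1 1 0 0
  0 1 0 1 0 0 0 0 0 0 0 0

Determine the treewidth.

3

A width-3 tree decomposition is:
Bags: B1 = {2, 3, 4, 12}  B2 = {2, 3, 4, 8}  B3 = {3, 4, 6, 8}  B4 = {4, 6, 8, 9}  B5 = {6, 8, 9, 11}  B6 = {6, 9, 10, 11}  B7 = {5, 9, 10, 11}  B8 = {1, 5, 10, 11}  B9 = {1, 5, 7, 10}
Tree: B1–B2, B2–B3, B3–B4, B4–B5, B5–B6, B6–B7, B7–B8, B8–B9
Each bag holds 4 vertices, so the decomposition has width 3, which upper-bounds the treewidth. For the lower bound: the 4 vertex sets {2,3,12}, {4}, {8}, {6,9,10,11} are disjoint, each induces a connected subgraph, and every pair is joined by at least one edge of G. Contracting each set to a single vertex therefore yields K_{4} as a minor, and since treewidth is minor-monotone, tw(G) ≥ tw(K_{4}) = 3. Hence tw(G) = 3 exactly.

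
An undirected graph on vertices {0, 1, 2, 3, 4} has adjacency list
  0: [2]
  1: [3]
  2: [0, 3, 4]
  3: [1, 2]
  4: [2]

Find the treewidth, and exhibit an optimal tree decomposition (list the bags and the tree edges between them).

Treewidth 1.
Bags: B1 = {2, 4}  B2 = {0, 2}  B3 = {2, 3}  B4 = {1, 3}
Tree: B1–B2, B2–B3, B3–B4

Every bag has size at most 2, so the width is 2 − 1 = 1 and tw(G) ≤ 1. G has an edge, so its treewidth is at least 1. The upper and lower bounds meet at 1, so that is the treewidth.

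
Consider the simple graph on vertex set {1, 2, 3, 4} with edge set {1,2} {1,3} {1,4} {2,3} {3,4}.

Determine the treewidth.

A width-2 tree decomposition is:
Bags: B1 = {1, 3, 4}  B2 = {1, 2, 3}
Tree: B1–B2
The largest bag has 3 vertices, giving width 2; this decomposition certifies tw(G) ≤ 2. Conversely, {1, 2, 3} is a clique of size 3, and the vertices of any clique must share a bag in every tree decomposition; so some bag has ≥ 3 vertices and tw(G) ≥ 2. Combining the bounds, tw(G) = 2.

2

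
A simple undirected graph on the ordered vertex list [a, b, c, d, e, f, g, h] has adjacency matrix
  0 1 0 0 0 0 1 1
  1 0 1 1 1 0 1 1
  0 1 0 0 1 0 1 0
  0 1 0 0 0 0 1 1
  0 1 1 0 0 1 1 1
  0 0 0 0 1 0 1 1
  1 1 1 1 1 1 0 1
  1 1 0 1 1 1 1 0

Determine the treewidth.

A width-3 tree decomposition is:
Bags: B1 = {e, f, g, h}  B2 = {b, e, g, h}  B3 = {b, c, e, g}  B4 = {b, d, g, h}  B5 = {a, b, g, h}
Tree: B1–B2, B2–B3, B2–B4, B2–B5
The largest bag has 4 vertices, giving width 3; this decomposition certifies tw(G) ≤ 3. On the other hand G contains the 4-clique {e, f, g, h}. A clique must lie in a single bag of any decomposition, so no decomposition can have width below 3. Combining the bounds, tw(G) = 3.

3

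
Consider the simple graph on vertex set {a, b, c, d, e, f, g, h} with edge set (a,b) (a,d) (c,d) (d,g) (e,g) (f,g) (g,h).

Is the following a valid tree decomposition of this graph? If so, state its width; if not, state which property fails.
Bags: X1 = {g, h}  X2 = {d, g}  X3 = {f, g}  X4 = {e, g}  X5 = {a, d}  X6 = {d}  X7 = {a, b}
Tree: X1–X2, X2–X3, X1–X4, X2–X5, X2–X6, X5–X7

A tree decomposition must satisfy three properties: every vertex lies in some bag; for every edge, both endpoints lie together in some bag; and for every vertex, the bags containing it form a connected subtree. Here vertex c appears in no bag, so the decomposition is invalid.

No — vertex c appears in no bag.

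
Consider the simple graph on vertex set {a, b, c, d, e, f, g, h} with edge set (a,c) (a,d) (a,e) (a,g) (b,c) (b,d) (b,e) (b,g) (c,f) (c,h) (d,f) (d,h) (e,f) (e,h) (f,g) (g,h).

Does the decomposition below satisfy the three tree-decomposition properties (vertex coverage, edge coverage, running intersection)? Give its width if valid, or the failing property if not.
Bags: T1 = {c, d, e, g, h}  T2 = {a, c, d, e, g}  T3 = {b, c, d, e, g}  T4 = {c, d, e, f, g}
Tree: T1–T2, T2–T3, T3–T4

Yes; width 4.

Every vertex of G appears in some bag (union = {a, b, c, d, e, f, g, h}); every edge is covered by a bag; and for each vertex v the set of bags containing v is connected in the bag tree. The decomposition is therefore valid. The largest bag has 5 vertices, so the width is 4.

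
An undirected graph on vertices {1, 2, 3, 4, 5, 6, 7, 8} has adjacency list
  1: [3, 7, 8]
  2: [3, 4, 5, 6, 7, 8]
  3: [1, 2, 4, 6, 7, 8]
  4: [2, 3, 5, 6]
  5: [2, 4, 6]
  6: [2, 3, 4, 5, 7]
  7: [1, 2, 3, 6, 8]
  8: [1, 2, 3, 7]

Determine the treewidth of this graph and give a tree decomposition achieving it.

Each bag holds 4 vertices, so the decomposition has width 3, which upper-bounds the treewidth. Conversely, {1, 3, 7, 8} is a clique of size 4, and the vertices of any clique must share a bag in every tree decomposition; so some bag has ≥ 4 vertices and tw(G) ≥ 3. Hence tw(G) = 3 exactly.

Treewidth 3.
One optimal decomposition is:
Bags: B1 = {2, 3, 6, 7}  B2 = {2, 3, 7, 8}  B3 = {1, 3, 7, 8}  B4 = {2, 3, 4, 6}  B5 = {2, 4, 5, 6}
Tree: B1–B2, B2–B3, B1–B4, B4–B5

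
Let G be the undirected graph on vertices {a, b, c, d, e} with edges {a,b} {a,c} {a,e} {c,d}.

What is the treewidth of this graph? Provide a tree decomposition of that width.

Every bag has size at most 2, so the width is 2 − 1 = 1 and tw(G) ≤ 1. Any graph with an edge has treewidth ≥ 1, and G has the edge a–c. Therefore the treewidth is 1.

Treewidth 1.
One optimal decomposition is:
Bags: B1 = {a, c}  B2 = {c, d}  B3 = {a, e}  B4 = {a, b}
Tree: B1–B2, B1–B3, B1–B4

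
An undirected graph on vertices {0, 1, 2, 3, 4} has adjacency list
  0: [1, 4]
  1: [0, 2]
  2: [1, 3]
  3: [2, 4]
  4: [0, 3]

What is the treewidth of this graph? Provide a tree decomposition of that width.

Treewidth 2.
Bags: B1 = {2, 3, 4}  B2 = {0, 2, 4}  B3 = {0, 1, 2}
Tree: B1–B2, B2–B3

Each bag holds 3 vertices, so the decomposition has width 2, which upper-bounds the treewidth. For the lower bound, G contains the cycle 2–3–4–0–1–2, so G is not a forest; only forests have treewidth ≤ 1, hence tw(G) ≥ 2. The upper and lower bounds meet at 2, so that is the treewidth.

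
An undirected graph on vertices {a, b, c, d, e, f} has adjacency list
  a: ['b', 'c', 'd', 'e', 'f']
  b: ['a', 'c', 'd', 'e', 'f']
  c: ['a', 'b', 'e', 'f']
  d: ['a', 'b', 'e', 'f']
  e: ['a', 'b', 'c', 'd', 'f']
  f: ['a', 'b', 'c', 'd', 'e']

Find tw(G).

A width-4 tree decomposition is:
Bags: B1 = {a, b, c, e, f}  B2 = {a, b, d, e, f}
Tree: B1–B2
Each bag holds 5 vertices, so the decomposition has width 4, which upper-bounds the treewidth. Conversely, {a, b, d, e, f} is a clique of size 5, and the vertices of any clique must share a bag in every tree decomposition; so some bag has ≥ 5 vertices and tw(G) ≥ 4. Hence tw(G) = 4 exactly.

4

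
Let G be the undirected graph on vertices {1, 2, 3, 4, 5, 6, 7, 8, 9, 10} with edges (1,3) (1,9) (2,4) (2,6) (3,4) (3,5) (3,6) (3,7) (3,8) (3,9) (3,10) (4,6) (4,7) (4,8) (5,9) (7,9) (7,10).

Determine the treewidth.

2

A width-2 tree decomposition is:
Bags: B1 = {3, 4, 7}  B2 = {3, 4, 8}  B3 = {3, 7, 9}  B4 = {3, 7, 10}  B5 = {3, 4, 6}  B6 = {2, 4, 6}  B7 = {3, 5, 9}  B8 = {1, 3, 9}
Tree: B1–B2, B1–B3, B1–B4, B1–B5, B5–B6, B3–B7, B7–B8
Every bag has size at most 3, so the width is 3 − 1 = 2 and tw(G) ≤ 2. For the lower bound, the 3 vertices {2, 4, 6} are pairwise adjacent, and any tree decomposition puts a clique entirely inside one bag — forcing width ≥ 2. The upper and lower bounds meet at 2, so that is the treewidth.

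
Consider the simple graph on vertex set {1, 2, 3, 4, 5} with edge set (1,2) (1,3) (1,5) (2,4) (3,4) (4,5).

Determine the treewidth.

A width-2 tree decomposition is:
Bags: B1 = {1, 3, 4}  B2 = {1, 4, 5}  B3 = {1, 2, 4}
Tree: B1–B2, B2–B3
Every bag has size at most 3, so the width is 3 − 1 = 2 and tw(G) ≤ 2. For the lower bound, G contains the cycle 3–4–5–1–3, so G is not a forest; only forests have treewidth ≤ 1, hence tw(G) ≥ 2. The upper and lower bounds meet at 2, so that is the treewidth.

2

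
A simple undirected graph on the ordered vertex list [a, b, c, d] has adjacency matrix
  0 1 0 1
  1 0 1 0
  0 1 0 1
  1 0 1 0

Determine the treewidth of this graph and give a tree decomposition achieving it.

Every bag has size at most 3, so the width is 3 − 1 = 2 and tw(G) ≤ 2. The edges a–b–c–d–a form a cycle, so G is not a tree and its treewidth is at least 2. Therefore the treewidth is 2.

Treewidth 2.
One optimal decomposition is:
Bags: B1 = {a, b, c}  B2 = {a, c, d}
Tree: B1–B2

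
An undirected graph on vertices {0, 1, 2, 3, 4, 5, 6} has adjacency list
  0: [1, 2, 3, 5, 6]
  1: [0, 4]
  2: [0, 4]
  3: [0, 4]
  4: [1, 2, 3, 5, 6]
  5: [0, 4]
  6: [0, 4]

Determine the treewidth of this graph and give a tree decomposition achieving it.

Treewidth 2.
Bags: B1 = {0, 4, 5}  B2 = {0, 2, 4}  B3 = {0, 3, 4}  B4 = {0, 4, 6}  B5 = {0, 1, 4}
Tree: B1–B2, B2–B3, B3–B4, B4–B5

Each bag holds 3 vertices, so the decomposition has width 2, which upper-bounds the treewidth. For the lower bound, G contains the cycle 0–5–4–2–0, so G is not a forest; only forests have treewidth ≤ 1, hence tw(G) ≥ 2. The upper and lower bounds meet at 2, so that is the treewidth.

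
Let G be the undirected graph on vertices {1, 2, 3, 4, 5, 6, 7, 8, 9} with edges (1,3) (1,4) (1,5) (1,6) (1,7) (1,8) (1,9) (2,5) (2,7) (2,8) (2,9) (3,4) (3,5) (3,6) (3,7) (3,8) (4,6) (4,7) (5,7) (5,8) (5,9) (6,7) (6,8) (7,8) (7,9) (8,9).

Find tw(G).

A width-4 tree decomposition is:
Bags: B1 = {1, 5, 7, 8, 9}  B2 = {1, 3, 5, 7, 8}  B3 = {2, 5, 7, 8, 9}  B4 = {1, 3, 6, 7, 8}  B5 = {1, 3, 4, 6, 7}
Tree: B1–B2, B1–B3, B2–B4, B4–B5
The largest bag has 5 vertices, giving width 4; this decomposition certifies tw(G) ≤ 4. On the other hand G contains the 5-clique {1, 5, 7, 8, 9}. A clique must lie in a single bag of any decomposition, so no decomposition can have width below 4. Therefore the treewidth is 4.

4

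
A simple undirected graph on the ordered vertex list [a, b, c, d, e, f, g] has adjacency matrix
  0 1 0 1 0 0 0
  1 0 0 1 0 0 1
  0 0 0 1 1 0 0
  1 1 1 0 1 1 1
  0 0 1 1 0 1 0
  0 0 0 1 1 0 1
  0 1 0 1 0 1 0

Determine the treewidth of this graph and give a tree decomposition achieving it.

Each bag holds 3 vertices, so the decomposition has width 2, which upper-bounds the treewidth. Conversely, {a, b, d} is a clique of size 3, and the vertices of any clique must share a bag in every tree decomposition; so some bag has ≥ 3 vertices and tw(G) ≥ 2. Combining the bounds, tw(G) = 2.

Treewidth 2.
One optimal decomposition is:
Bags: B1 = {b, d, g}  B2 = {d, f, g}  B3 = {a, b, d}  B4 = {d, e, f}  B5 = {c, d, e}
Tree: B1–B2, B1–B3, B2–B4, B4–B5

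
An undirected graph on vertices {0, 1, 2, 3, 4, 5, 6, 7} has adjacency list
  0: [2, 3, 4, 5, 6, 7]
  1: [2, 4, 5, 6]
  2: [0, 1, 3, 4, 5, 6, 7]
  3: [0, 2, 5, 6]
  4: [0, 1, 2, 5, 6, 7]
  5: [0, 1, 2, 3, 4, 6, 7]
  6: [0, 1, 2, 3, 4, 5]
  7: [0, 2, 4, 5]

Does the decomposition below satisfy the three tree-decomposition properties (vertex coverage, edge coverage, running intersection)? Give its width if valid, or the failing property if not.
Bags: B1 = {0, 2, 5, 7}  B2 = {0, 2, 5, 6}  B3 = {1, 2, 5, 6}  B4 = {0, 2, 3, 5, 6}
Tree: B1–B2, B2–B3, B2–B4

No — vertex 4 appears in no bag.

A tree decomposition must satisfy three properties: every vertex lies in some bag; for every edge, both endpoints lie together in some bag; and for every vertex, the bags containing it form a connected subtree. Here vertex 4 appears in no bag, so the decomposition is invalid.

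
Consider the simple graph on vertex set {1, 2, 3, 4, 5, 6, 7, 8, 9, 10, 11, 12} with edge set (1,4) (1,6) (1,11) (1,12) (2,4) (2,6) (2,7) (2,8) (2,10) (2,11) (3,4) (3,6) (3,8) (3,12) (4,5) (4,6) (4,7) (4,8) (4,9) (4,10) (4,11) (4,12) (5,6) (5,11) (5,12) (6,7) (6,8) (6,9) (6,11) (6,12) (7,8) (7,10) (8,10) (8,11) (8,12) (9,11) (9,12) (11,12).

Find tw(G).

A width-4 tree decomposition is:
Bags: B1 = {4, 6, 8, 11, 12}  B2 = {2, 4, 6, 8, 11}  B3 = {2, 4, 6, 7, 8}  B4 = {1, 4, 6, 11, 12}  B5 = {4, 6, 9, 11, 12}  B6 = {4, 5, 6, 11, 12}  B7 = {2, 4, 7, 8, 10}  B8 = {3, 4, 6, 8, 12}
Tree: B1–B2, B2–B3, B1–B4, B1–B5, B4–B6, B3–B7, B1–B8
Every bag has size at most 5, so the width is 5 − 1 = 4 and tw(G) ≤ 4. Conversely, {2, 4, 7, 8, 10} is a clique of size 5, and the vertices of any clique must share a bag in every tree decomposition; so some bag has ≥ 5 vertices and tw(G) ≥ 4. The upper and lower bounds meet at 4, so that is the treewidth.

4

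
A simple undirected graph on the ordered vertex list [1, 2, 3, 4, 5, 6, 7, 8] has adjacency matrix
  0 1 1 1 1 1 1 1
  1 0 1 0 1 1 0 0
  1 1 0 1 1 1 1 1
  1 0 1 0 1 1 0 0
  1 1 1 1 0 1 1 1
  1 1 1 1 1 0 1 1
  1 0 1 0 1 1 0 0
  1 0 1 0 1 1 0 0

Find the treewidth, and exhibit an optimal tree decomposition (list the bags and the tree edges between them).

Each bag holds 5 vertices, so the decomposition has width 4, which upper-bounds the treewidth. Conversely, {1, 3, 5, 6, 8} is a clique of size 5, and the vertices of any clique must share a bag in every tree decomposition; so some bag has ≥ 5 vertices and tw(G) ≥ 4. The upper and lower bounds meet at 4, so that is the treewidth.

Treewidth 4.
One such decomposition:
Bags: B1 = {1, 2, 3, 5, 6}  B2 = {1, 3, 4, 5, 6}  B3 = {1, 3, 5, 6, 8}  B4 = {1, 3, 5, 6, 7}
Tree: B1–B2, B1–B3, B2–B4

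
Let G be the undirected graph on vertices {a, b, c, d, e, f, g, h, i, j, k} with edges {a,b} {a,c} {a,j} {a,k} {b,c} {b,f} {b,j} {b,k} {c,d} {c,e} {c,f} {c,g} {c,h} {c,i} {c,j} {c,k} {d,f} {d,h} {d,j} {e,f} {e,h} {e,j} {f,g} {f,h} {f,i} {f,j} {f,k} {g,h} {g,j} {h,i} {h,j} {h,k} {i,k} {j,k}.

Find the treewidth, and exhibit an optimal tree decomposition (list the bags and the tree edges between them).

Treewidth 4.
Bags: B1 = {c, f, h, j, k}  B2 = {b, c, f, j, k}  B3 = {c, d, f, h, j}  B4 = {c, f, g, h, j}  B5 = {a, b, c, j, k}  B6 = {c, e, f, h, j}  B7 = {c, f, h, i, k}
Tree: B1–B2, B1–B3, B1–B4, B2–B5, B1–B6, B1–B7

The largest bag has 5 vertices, giving width 4; this decomposition certifies tw(G) ≤ 4. Conversely, {a, b, c, j, k} is a clique of size 5, and the vertices of any clique must share a bag in every tree decomposition; so some bag has ≥ 5 vertices and tw(G) ≥ 4. Therefore the treewidth is 4.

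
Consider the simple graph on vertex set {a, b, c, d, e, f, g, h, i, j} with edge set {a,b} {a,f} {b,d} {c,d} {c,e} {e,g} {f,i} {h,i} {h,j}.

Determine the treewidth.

A width-1 tree decomposition is:
Bags: B1 = {e, g}  B2 = {c, e}  B3 = {c, d}  B4 = {b, d}  B5 = {a, b}  B6 = {a, f}  B7 = {f, i}  B8 = {h, i}  B9 = {h, j}
Tree: B1–B2, B2–B3, B3–B4, B4–B5, B5–B6, B6–B7, B7–B8, B8–B9
Every bag has size at most 2, so the width is 2 − 1 = 1 and tw(G) ≤ 1. Any graph with an edge has treewidth ≥ 1, and G has the edge g–e. The upper and lower bounds meet at 1, so that is the treewidth.

1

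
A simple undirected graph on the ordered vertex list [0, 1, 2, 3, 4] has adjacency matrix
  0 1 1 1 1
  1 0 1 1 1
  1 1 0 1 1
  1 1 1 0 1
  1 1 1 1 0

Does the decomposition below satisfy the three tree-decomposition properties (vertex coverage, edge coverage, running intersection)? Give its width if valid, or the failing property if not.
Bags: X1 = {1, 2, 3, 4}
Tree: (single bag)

No — vertex 0 appears in no bag.

A tree decomposition must satisfy three properties: every vertex lies in some bag; for every edge, both endpoints lie together in some bag; and for every vertex, the bags containing it form a connected subtree. Here vertex 0 appears in no bag, so the decomposition is invalid.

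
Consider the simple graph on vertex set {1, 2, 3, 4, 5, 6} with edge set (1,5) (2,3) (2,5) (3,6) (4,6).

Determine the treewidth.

A width-1 tree decomposition is:
Bags: B1 = {2, 5}  B2 = {2, 3}  B3 = {3, 6}  B4 = {4, 6}  B5 = {1, 5}
Tree: B1–B2, B2–B3, B3–B4, B1–B5
Each bag holds 2 vertices, so the decomposition has width 1, which upper-bounds the treewidth. Since G has at least one edge (e.g. 5–2), it is not an edgeless graph, so tw(G) ≥ 1. Combining the bounds, tw(G) = 1.

1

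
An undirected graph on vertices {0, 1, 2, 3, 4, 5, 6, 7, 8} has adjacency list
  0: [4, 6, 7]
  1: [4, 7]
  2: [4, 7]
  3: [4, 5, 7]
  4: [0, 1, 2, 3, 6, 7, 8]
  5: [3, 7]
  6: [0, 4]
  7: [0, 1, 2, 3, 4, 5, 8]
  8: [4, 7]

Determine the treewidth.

A width-2 tree decomposition is:
Bags: B1 = {1, 4, 7}  B2 = {2, 4, 7}  B3 = {3, 4, 7}  B4 = {0, 4, 7}  B5 = {3, 5, 7}  B6 = {4, 7, 8}  B7 = {0, 4, 6}
Tree: B1–B2, B1–B3, B1–B4, B3–B5, B4–B6, B4–B7
Every bag has size at most 3, so the width is 3 − 1 = 2 and tw(G) ≤ 2. For the lower bound, the 3 vertices {0, 4, 6} are pairwise adjacent, and any tree decomposition puts a clique entirely inside one bag — forcing width ≥ 2. The upper and lower bounds meet at 2, so that is the treewidth.

2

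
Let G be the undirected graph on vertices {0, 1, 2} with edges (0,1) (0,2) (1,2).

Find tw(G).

2

A width-2 tree decomposition is:
Bags: B1 = {0, 1, 2}
Tree: (single bag)
A single bag containing all 3 vertices is trivially a valid decomposition of width 2. For the lower bound, the 3 vertices {0, 1, 2} are pairwise adjacent, and any tree decomposition puts a clique entirely inside one bag — forcing width ≥ 2. The upper and lower bounds meet at 2, so that is the treewidth.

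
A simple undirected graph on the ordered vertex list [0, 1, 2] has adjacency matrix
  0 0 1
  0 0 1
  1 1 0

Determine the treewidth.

A width-1 tree decomposition is:
Bags: B1 = {1, 2}  B2 = {0, 2}
Tree: B1–B2
Every bag has size at most 2, so the width is 2 − 1 = 1 and tw(G) ≤ 1. G has an edge, so its treewidth is at least 1. Combining the bounds, tw(G) = 1.

1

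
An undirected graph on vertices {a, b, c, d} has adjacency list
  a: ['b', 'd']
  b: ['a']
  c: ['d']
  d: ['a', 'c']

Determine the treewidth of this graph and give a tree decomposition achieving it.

Treewidth 1.
One such decomposition:
Bags: B1 = {c, d}  B2 = {a, d}  B3 = {a, b}
Tree: B1–B2, B2–B3

Every bag has size at most 2, so the width is 2 − 1 = 1 and tw(G) ≤ 1. Since G has at least one edge (e.g. c–d), it is not an edgeless graph, so tw(G) ≥ 1. The upper and lower bounds meet at 1, so that is the treewidth.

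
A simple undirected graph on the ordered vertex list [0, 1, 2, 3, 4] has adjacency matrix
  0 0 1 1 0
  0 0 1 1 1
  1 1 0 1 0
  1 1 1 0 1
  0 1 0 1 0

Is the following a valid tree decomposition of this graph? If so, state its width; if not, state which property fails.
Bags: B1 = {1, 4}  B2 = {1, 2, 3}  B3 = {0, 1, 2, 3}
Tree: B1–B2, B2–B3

No — edge (3,4) lies in no bag.

A tree decomposition must satisfy three properties: every vertex lies in some bag; for every edge, both endpoints lie together in some bag; and for every vertex, the bags containing it form a connected subtree. Here edge (3,4) lies in no bag, so the decomposition is invalid.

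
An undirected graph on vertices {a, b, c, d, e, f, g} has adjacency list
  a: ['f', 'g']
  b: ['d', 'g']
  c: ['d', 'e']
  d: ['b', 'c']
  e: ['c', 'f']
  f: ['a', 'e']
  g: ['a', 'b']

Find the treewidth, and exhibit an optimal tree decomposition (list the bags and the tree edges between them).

Every bag has size at most 3, so the width is 3 − 1 = 2 and tw(G) ≤ 2. For the lower bound, G contains the cycle d–c–e–f–a–g–b–d, so G is not a forest; only forests have treewidth ≤ 1, hence tw(G) ≥ 2. Combining the bounds, tw(G) = 2.

Treewidth 2.
Bags: B1 = {c, d, e}  B2 = {d, e, f}  B3 = {a, d, f}  B4 = {a, d, g}  B5 = {b, d, g}
Tree: B1–B2, B2–B3, B3–B4, B4–B5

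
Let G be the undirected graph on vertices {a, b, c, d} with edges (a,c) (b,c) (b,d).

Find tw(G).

A width-1 tree decomposition is:
Bags: B1 = {b, d}  B2 = {b, c}  B3 = {a, c}
Tree: B1–B2, B2–B3
The largest bag has 2 vertices, giving width 1; this decomposition certifies tw(G) ≤ 1. Any graph with an edge has treewidth ≥ 1, and G has the edge d–b. Therefore the treewidth is 1.

1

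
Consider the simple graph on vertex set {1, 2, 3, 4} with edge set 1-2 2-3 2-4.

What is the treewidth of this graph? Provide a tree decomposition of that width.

Treewidth 1.
One such decomposition:
Bags: B1 = {1, 2}  B2 = {2, 4}  B3 = {2, 3}
Tree: B1–B2, B2–B3

Each bag holds 2 vertices, so the decomposition has width 1, which upper-bounds the treewidth. Any graph with an edge has treewidth ≥ 1, and G has the edge 2–1. Combining the bounds, tw(G) = 1.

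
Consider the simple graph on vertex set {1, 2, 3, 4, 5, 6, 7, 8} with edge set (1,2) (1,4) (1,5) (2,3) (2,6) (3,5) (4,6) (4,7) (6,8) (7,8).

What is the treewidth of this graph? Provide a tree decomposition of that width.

The largest bag has 3 vertices, giving width 2; this decomposition certifies tw(G) ≤ 2. Since 3–5–1–2–3 is a cycle in G, G is not acyclic. Forests are exactly the graphs of treewidth ≤ 1, so tw(G) ≥ 2. Combining the bounds, tw(G) = 2.

Treewidth 2.
One such decomposition:
Bags: B1 = {2, 3, 5}  B2 = {1, 2, 5}  B3 = {1, 2, 6}  B4 = {1, 4, 6}  B5 = {4, 6, 8}  B6 = {4, 7, 8}
Tree: B1–B2, B2–B3, B3–B4, B4–B5, B5–B6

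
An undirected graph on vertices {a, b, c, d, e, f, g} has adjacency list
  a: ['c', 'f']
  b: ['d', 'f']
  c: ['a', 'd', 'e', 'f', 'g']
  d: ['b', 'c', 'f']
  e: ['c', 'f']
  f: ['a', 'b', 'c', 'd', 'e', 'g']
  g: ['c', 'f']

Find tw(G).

A width-2 tree decomposition is:
Bags: B1 = {c, f, g}  B2 = {c, d, f}  B3 = {b, d, f}  B4 = {a, c, f}  B5 = {c, e, f}
Tree: B1–B2, B2–B3, B2–B4, B1–B5
Every bag has size at most 3, so the width is 3 − 1 = 2 and tw(G) ≤ 2. For the lower bound, the 3 vertices {c, d, f} are pairwise adjacent, and any tree decomposition puts a clique entirely inside one bag — forcing width ≥ 2. Hence tw(G) = 2 exactly.

2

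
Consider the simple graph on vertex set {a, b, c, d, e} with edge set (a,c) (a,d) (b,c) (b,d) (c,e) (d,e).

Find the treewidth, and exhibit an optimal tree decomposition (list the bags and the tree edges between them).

Every bag has size at most 3, so the width is 3 − 1 = 2 and tw(G) ≤ 2. The edges d–b–c–e–d form a cycle, so G is not a tree and its treewidth is at least 2. Hence tw(G) = 2 exactly.

Treewidth 2.
One optimal decomposition is:
Bags: B1 = {b, c, d}  B2 = {c, d, e}  B3 = {a, c, d}
Tree: B1–B2, B2–B3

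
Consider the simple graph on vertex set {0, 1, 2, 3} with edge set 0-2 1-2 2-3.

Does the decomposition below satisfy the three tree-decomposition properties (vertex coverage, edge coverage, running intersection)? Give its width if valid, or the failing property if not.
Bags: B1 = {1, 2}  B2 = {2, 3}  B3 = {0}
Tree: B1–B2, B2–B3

No — edge (2,0) lies in no bag.

A tree decomposition must satisfy three properties: every vertex lies in some bag; for every edge, both endpoints lie together in some bag; and for every vertex, the bags containing it form a connected subtree. Here edge (2,0) lies in no bag, so the decomposition is invalid.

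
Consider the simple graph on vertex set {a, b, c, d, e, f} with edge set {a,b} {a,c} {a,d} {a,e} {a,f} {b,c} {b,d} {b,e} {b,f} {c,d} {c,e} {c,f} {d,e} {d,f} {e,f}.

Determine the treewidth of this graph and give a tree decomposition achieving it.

Treewidth 5.
One such decomposition:
Bags: B1 = {a, b, c, d, e, f}
Tree: (single bag)

With just one bag of size 6, the width is 6 − 1 = 5, so tw(G) ≤ 5. Conversely, {a, b, c, d, e, f} is a clique of size 6, and the vertices of any clique must share a bag in every tree decomposition; so some bag has ≥ 6 vertices and tw(G) ≥ 5. Combining the bounds, tw(G) = 5.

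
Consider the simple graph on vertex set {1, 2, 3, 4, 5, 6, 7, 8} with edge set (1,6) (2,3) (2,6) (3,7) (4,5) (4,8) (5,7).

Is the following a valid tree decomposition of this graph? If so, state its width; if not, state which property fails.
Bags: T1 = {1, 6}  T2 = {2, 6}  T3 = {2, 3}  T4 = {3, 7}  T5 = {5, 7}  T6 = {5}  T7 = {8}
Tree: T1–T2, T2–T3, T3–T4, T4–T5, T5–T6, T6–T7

A tree decomposition must satisfy three properties: every vertex lies in some bag; for every edge, both endpoints lie together in some bag; and for every vertex, the bags containing it form a connected subtree. Here vertex 4 appears in no bag, so the decomposition is invalid.

No — vertex 4 appears in no bag.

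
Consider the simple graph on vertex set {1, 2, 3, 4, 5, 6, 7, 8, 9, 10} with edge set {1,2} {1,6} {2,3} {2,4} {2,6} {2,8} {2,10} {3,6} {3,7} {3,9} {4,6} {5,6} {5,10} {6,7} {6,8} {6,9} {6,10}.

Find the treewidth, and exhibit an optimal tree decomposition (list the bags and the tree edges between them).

Treewidth 2.
One such decomposition:
Bags: B1 = {2, 3, 6}  B2 = {2, 4, 6}  B3 = {2, 6, 10}  B4 = {5, 6, 10}  B5 = {3, 6, 9}  B6 = {2, 6, 8}  B7 = {3, 6, 7}  B8 = {1, 2, 6}
Tree: B1–B2, B1–B3, B3–B4, B1–B5, B3–B6, B5–B7, B3–B8

The largest bag has 3 vertices, giving width 2; this decomposition certifies tw(G) ≤ 2. Conversely, {3, 6, 9} is a clique of size 3, and the vertices of any clique must share a bag in every tree decomposition; so some bag has ≥ 3 vertices and tw(G) ≥ 2. Therefore the treewidth is 2.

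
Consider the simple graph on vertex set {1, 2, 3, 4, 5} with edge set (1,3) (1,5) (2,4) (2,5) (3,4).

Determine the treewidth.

A width-2 tree decomposition is:
Bags: B1 = {1, 3, 5}  B2 = {3, 4, 5}  B3 = {2, 4, 5}
Tree: B1–B2, B2–B3
The largest bag has 3 vertices, giving width 2; this decomposition certifies tw(G) ≤ 2. The edges 5–1–3–4–2–5 form a cycle, so G is not a tree and its treewidth is at least 2. Hence tw(G) = 2 exactly.

2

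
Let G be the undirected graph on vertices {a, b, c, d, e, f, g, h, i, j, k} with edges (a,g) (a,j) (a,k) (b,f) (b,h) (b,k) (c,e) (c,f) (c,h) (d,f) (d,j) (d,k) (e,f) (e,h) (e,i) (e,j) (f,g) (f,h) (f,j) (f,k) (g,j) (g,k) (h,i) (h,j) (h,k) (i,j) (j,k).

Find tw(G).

3

A width-3 tree decomposition is:
Bags: B1 = {f, h, j, k}  B2 = {b, f, h, k}  B3 = {e, f, h, j}  B4 = {d, f, j, k}  B5 = {f, g, j, k}  B6 = {c, e, f, h}  B7 = {a, g, j, k}  B8 = {e, h, i, j}
Tree: B1–B2, B1–B3, B1–B4, B4–B5, B3–B6, B5–B7, B3–B8
Each bag holds 4 vertices, so the decomposition has width 3, which upper-bounds the treewidth. For the lower bound, the 4 vertices {a, g, j, k} are pairwise adjacent, and any tree decomposition puts a clique entirely inside one bag — forcing width ≥ 3. Hence tw(G) = 3 exactly.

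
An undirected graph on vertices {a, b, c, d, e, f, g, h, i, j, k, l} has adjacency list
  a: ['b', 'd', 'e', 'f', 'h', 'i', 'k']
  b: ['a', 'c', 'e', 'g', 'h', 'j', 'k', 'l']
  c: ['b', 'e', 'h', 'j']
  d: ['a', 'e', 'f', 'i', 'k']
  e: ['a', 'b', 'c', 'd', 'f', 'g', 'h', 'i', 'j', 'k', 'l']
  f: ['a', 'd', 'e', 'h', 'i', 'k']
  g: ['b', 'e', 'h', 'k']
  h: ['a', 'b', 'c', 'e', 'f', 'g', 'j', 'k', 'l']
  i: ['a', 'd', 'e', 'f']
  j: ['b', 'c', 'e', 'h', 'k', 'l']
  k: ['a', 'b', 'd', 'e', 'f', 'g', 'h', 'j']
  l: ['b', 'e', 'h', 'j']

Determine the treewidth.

4

A width-4 tree decomposition is:
Bags: B1 = {a, b, e, h, k}  B2 = {b, e, h, j, k}  B3 = {b, e, g, h, k}  B4 = {a, e, f, h, k}  B5 = {a, d, e, f, k}  B6 = {b, e, h, j, l}  B7 = {b, c, e, h, j}  B8 = {a, d, e, f, i}
Tree: B1–B2, B2–B3, B1–B4, B4–B5, B2–B6, B6–B7, B5–B8
The largest bag has 5 vertices, giving width 4; this decomposition certifies tw(G) ≤ 4. For the lower bound, the 5 vertices {a, d, e, f, k} are pairwise adjacent, and any tree decomposition puts a clique entirely inside one bag — forcing width ≥ 4. Combining the bounds, tw(G) = 4.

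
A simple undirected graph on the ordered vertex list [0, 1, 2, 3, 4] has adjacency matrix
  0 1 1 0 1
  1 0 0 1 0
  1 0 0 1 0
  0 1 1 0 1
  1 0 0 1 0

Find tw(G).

2

A width-2 tree decomposition is:
Bags: B1 = {0, 1, 3}  B2 = {0, 2, 3}  B3 = {0, 3, 4}
Tree: B1–B2, B2–B3
Each bag holds 3 vertices, so the decomposition has width 2, which upper-bounds the treewidth. Since 3–1–0–2–3 is a cycle in G, G is not acyclic. Forests are exactly the graphs of treewidth ≤ 1, so tw(G) ≥ 2. Therefore the treewidth is 2.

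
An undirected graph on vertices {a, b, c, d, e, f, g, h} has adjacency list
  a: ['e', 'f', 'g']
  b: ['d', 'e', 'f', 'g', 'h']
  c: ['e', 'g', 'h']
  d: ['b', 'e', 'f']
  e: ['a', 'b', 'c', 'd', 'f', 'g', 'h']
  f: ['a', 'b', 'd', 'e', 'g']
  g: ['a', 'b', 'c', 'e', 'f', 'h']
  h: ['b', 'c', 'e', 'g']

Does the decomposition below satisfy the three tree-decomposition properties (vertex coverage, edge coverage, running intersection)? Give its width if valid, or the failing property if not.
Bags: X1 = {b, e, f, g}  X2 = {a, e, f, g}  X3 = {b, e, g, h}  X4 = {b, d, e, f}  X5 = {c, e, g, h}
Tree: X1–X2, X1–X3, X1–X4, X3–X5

Vertex coverage: the bags together contain {a, b, c, d, e, f, g, h}, the full vertex set. Edge coverage: each edge of G has both endpoints in at least one bag. Running intersection: for every vertex, the bags containing it form a connected subtree. All three properties hold, so this is a valid tree decomposition of width max|bag| − 1 = 3, and hence tw(G) ≤ 3.

Yes; width 3.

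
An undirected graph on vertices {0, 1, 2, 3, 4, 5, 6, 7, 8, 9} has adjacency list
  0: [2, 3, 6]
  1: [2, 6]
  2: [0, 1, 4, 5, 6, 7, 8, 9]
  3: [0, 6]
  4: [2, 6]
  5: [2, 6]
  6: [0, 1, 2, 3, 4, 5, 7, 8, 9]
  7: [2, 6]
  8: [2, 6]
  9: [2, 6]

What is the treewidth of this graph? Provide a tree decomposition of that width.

The largest bag has 3 vertices, giving width 2; this decomposition certifies tw(G) ≤ 2. Conversely, {0, 2, 6} is a clique of size 3, and the vertices of any clique must share a bag in every tree decomposition; so some bag has ≥ 3 vertices and tw(G) ≥ 2. Combining the bounds, tw(G) = 2.

Treewidth 2.
Bags: B1 = {0, 2, 6}  B2 = {2, 6, 8}  B3 = {2, 6, 7}  B4 = {2, 5, 6}  B5 = {2, 4, 6}  B6 = {1, 2, 6}  B7 = {0, 3, 6}  B8 = {2, 6, 9}
Tree: B1–B2, B2–B3, B3–B4, B3–B5, B3–B6, B1–B7, B4–B8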